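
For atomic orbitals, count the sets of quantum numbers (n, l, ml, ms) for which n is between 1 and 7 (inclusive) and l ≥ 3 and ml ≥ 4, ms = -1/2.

Per-shell orbital counts meeting the constraint:
n=5 → 1; n=6 → 3; n=7 → 6.
Orbitals: 1 + 3 + 6 = 10. With ms fixed to -1/2 there is one state per orbital, so 10 states.

10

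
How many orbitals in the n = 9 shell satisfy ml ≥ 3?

21

With n = 9 the allowed l are 0, 1, …, 8.
Orbitals with ml ≥ 3, by l: l=3 → 1; l=4 → 2; l=5 → 3; l=6 → 4; l=7 → 5; l=8 → 6.
Total orbitals: 1 + 2 + 3 + 4 + 5 + 6 = 21.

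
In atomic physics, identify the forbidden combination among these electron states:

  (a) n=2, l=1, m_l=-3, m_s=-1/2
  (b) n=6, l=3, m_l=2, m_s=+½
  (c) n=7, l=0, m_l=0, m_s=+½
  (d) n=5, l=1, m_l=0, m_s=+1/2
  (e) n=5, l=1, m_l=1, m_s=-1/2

(a)

(a) has |m_l| = 3 > l = 1, violating −l ≤ m_l ≤ l.
The remaining sets (b), (c), (d), (e) satisfy all four rules.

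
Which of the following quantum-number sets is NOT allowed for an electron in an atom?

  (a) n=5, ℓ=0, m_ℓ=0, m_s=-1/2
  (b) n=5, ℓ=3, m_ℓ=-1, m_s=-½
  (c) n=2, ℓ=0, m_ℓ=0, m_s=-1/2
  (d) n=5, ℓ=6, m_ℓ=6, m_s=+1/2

(d) has ℓ = 6 ≥ n = 5, violating 0 ≤ ℓ ≤ n−1.
The remaining sets (a), (b), (c) satisfy all four rules.

(d)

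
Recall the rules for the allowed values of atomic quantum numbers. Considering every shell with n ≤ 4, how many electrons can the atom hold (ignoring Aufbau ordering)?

Total orbitals = 1² + 2² + 3² + 4² = 30. Doubling for spin gives 60 electrons.

60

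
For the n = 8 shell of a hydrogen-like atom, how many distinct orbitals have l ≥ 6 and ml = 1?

Contributions: l=6 → 1; l=7 → 1.
Total orbitals: 1 + 1 = 2.

2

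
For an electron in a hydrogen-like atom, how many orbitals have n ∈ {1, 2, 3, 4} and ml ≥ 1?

Treat each shell separately and count matching orbitals:
n=2 → 1; n=3 → 3; n=4 → 6.
Total orbitals: 1 + 3 + 6 = 10.

10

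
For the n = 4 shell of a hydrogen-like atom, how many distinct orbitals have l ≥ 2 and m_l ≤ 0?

With n = 4 the allowed l are 0, 1, …, 3.
Per l-value: l=2 → 3; l=3 → 4.
Total orbitals: 3 + 4 = 7.

7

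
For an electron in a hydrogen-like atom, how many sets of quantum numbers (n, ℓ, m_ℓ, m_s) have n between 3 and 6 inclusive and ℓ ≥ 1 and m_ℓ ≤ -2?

40

Per-shell orbital counts meeting the constraint:
n=3 → 1; n=4 → 3; n=5 → 6; n=6 → 10.
Orbitals: 1 + 3 + 6 + 10 = 20. Including both spin states (m_s = ±1/2) gives 2 × 20 = 40 states.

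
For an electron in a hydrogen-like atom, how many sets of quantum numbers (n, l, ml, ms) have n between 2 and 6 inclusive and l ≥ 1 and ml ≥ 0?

100

Work shell by shell — for each n, count the (l, ml) pairs that satisfy l ≥ 1 and ml ≥ 0:
n=2 → 2; n=3 → 5; n=4 → 9; n=5 → 14; n=6 → 20.
Orbitals: 2 + 5 + 9 + 14 + 20 = 50. Including both spin states (ms = ±1/2) gives 2 × 50 = 100 states.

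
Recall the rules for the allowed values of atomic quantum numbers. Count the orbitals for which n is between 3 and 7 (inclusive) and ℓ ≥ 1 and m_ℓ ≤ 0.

Per-shell orbital counts meeting the constraint:
n=3 → 5; n=4 → 9; n=5 → 14; n=6 → 20; n=7 → 27.
Total orbitals: 5 + 9 + 14 + 20 + 27 = 75.

75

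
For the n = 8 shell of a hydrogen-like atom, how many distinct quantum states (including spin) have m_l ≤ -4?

Orbitals with m_l ≤ -4, by l: l=4 → 1; l=5 → 2; l=6 → 3; l=7 → 4.
Orbitals: 1 + 2 + 3 + 4 = 10. Each orbital carries two spin states, so 10 × 2 = 20 states.

20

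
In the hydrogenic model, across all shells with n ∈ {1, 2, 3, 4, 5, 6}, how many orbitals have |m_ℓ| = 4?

6

Count contributing orbitals for each principal shell:
n=5 → 2; n=6 → 4.
Total orbitals: 2 + 4 = 6.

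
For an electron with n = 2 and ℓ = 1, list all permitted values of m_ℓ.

m_ℓ takes every integer from −ℓ to +ℓ. With ℓ = 1 that gives the 3 values -1, 0, 1.

-1, 0, 1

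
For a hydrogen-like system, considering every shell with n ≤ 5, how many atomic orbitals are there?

55

Total orbitals = 1² + 2² + 3² + 4² + 5² = 55.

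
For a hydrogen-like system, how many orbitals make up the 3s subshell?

1

A subshell has 2l+1 orbitals; with l = 0, that's 1.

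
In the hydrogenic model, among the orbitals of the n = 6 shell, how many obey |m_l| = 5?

2

Contributions: l=5 → 2.
Total orbitals: 2.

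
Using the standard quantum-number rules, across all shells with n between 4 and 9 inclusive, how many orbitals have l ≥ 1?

265

For each n in the range, tally the orbitals obeying l ≥ 1:
n=4 → 15; n=5 → 24; n=6 → 35; n=7 → 48; n=8 → 63; n=9 → 80.
Total orbitals: 15 + 24 + 35 + 48 + 63 + 80 = 265.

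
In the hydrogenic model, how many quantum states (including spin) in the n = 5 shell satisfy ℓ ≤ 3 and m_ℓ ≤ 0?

20

The (ℓ, m_ℓ) pairs meeting ℓ ≤ 3 and m_ℓ ≤ 0 give: ℓ=0 → 1; ℓ=1 → 2; ℓ=2 → 3; ℓ=3 → 4.
Orbitals: 1 + 2 + 3 + 4 = 10. Each orbital carries two spin states, so 10 × 2 = 20 states.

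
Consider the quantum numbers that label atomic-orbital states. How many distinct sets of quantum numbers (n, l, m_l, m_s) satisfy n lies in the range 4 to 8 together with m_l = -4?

Treat each shell separately and count matching orbitals:
n=5 → 1; n=6 → 2; n=7 → 3; n=8 → 4.
Orbitals: 1 + 2 + 3 + 4 = 10. Including both spin states (m_s = ±1/2) gives 2 × 10 = 20 states.

20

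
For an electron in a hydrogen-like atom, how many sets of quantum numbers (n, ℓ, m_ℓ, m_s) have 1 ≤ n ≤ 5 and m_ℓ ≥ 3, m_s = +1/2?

4

Work shell by shell — for each n, count the (ℓ, m_ℓ) pairs that satisfy m_ℓ ≥ 3:
n=4 → 1; n=5 → 3.
Orbitals: 1 + 3 = 4. With m_s fixed to +1/2 there is one state per orbital, so 4 states.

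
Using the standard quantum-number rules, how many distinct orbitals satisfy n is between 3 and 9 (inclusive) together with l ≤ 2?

63

Treat each shell separately and count matching orbitals:
n=3 → 9; n=4 → 9; n=5 → 9; n=6 → 9; n=7 → 9; n=8 → 9; n=9 → 9.
Total orbitals: 9 + 9 + 9 + 9 + 9 + 9 + 9 = 63.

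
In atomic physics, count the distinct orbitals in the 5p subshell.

A subshell has 2l+1 orbitals; with l = 1, that's 3.

3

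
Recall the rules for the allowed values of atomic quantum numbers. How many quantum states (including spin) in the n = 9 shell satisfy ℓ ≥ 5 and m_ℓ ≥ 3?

36

The n = 9 shell has ℓ = 0 through 8; check each.
The (ℓ, m_ℓ) pairs meeting ℓ ≥ 5 and m_ℓ ≥ 3 give: ℓ=5 → 3; ℓ=6 → 4; ℓ=7 → 5; ℓ=8 → 6.
Orbitals: 3 + 4 + 5 + 6 = 18. Each orbital carries two spin states, so 18 × 2 = 36 states.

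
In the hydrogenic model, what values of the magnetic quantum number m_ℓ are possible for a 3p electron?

The 3p subshell has ℓ = 1, and m_ℓ takes every integer from −ℓ to +ℓ. With ℓ = 1 that gives the 3 values -1, 0, 1.

-1, 0, 1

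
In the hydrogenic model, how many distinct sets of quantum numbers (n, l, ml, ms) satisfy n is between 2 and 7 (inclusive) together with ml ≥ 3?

40

Count contributing orbitals for each principal shell:
n=4 → 1; n=5 → 3; n=6 → 6; n=7 → 10.
Orbitals: 1 + 3 + 6 + 10 = 20. Including both spin states (ms = ±1/2) gives 2 × 20 = 40 states.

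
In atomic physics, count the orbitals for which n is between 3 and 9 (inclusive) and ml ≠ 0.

238

Work shell by shell — for each n, count the (l, ml) pairs that satisfy ml ≠ 0:
n=3 → 6; n=4 → 12; n=5 → 20; n=6 → 30; n=7 → 42; n=8 → 56; n=9 → 72.
Total orbitals: 6 + 12 + 20 + 30 + 42 + 56 + 72 = 238.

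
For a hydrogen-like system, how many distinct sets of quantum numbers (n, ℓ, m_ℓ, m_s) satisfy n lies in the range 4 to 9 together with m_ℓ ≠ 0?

464

Treat each shell separately and count matching orbitals:
n=4 → 12; n=5 → 20; n=6 → 30; n=7 → 42; n=8 → 56; n=9 → 72.
Orbitals: 12 + 20 + 30 + 42 + 56 + 72 = 232. Including both spin states (m_s = ±1/2) gives 2 × 232 = 464 states.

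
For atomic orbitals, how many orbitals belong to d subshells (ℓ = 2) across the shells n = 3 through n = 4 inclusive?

A d subshell (ℓ = 2) exists for every n ≥ 3, so shells n = 3, 4 each contribute one — 2 subshells.
Since each d subshell has 2·2+1 = 5 orbitals, the total is 2 × 5 = 10.

10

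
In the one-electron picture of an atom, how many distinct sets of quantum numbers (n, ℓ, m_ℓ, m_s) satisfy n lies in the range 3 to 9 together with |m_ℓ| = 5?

40

Go shell by shell, enumerating (ℓ, m_ℓ) with |m_ℓ| = 5:
n=6 → 2; n=7 → 4; n=8 → 6; n=9 → 8.
Orbitals: 2 + 4 + 6 + 8 = 20. Including both spin states (m_s = ±1/2) gives 2 × 20 = 40 states.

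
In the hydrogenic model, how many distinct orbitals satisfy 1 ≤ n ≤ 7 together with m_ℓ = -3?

Go shell by shell, enumerating (ℓ, m_ℓ) with m_ℓ = -3:
n=4 → 1; n=5 → 2; n=6 → 3; n=7 → 4.
Total orbitals: 1 + 2 + 3 + 4 = 10.

10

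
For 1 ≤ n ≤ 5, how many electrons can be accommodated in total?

Total orbitals = 1² + 2² + 3² + 4² + 5² = 55. Doubling for spin gives 110 electrons.

110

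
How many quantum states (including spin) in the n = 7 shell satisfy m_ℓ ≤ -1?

For n = 7, ℓ ranges over 0 … 6.
Orbitals with m_ℓ ≤ -1, by ℓ: ℓ=1 → 1; ℓ=2 → 2; ℓ=3 → 3; ℓ=4 → 4; ℓ=5 → 5; ℓ=6 → 6.
Orbitals: 1 + 2 + 3 + 4 + 5 + 6 = 21. Each orbital carries two spin states, so 21 × 2 = 42 states.

42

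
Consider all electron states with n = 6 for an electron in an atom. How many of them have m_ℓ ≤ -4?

The n = 6 shell has ℓ = 0 through 5; check each.
The (ℓ, m_ℓ) pairs meeting m_ℓ ≤ -4 give: ℓ=4 → 1; ℓ=5 → 2.
Orbitals: 1 + 2 = 3. Each orbital carries two spin states, so 3 × 2 = 6 states.

6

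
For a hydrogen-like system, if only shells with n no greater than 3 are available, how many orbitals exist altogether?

Total orbitals = 1² + 2² + 3² = 14.

14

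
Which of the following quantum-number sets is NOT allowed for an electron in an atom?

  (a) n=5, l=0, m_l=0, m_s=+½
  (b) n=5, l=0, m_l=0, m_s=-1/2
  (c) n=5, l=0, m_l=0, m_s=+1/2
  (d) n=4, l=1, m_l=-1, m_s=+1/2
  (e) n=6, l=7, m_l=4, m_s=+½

(e) has l = 7 ≥ n = 6, violating 0 ≤ l ≤ n−1.
The remaining sets (a), (b), (c), (d) satisfy all four rules.

(e)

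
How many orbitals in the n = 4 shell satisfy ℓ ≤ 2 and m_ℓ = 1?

For n = 4, ℓ ranges over 0 … 3.
Contributions: ℓ=1 → 1; ℓ=2 → 1.
Total orbitals: 1 + 1 = 2.

2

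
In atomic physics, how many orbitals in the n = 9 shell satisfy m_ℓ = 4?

5

The n = 9 shell has ℓ = 0 through 8; check each.
Orbitals with m_ℓ = 4, by ℓ: ℓ=4 → 1; ℓ=5 → 1; ℓ=6 → 1; ℓ=7 → 1; ℓ=8 → 1.
Total orbitals: 1 + 1 + 1 + 1 + 1 = 5.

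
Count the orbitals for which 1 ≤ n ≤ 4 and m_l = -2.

Count contributing orbitals for each principal shell:
n=3 → 1; n=4 → 2.
Total orbitals: 1 + 2 = 3.

3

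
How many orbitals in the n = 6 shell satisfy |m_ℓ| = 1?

10

For n = 6, ℓ ranges over 0 … 5.
Orbitals with |m_ℓ| = 1, by ℓ: ℓ=1 → 2; ℓ=2 → 2; ℓ=3 → 2; ℓ=4 → 2; ℓ=5 → 2.
Total orbitals: 2 + 2 + 2 + 2 + 2 = 10.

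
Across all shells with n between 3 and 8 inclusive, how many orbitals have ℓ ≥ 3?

145

Go shell by shell, enumerating (ℓ, m_ℓ) with ℓ ≥ 3:
n=4 → 7; n=5 → 16; n=6 → 27; n=7 → 40; n=8 → 55.
Total orbitals: 7 + 16 + 27 + 40 + 55 = 145.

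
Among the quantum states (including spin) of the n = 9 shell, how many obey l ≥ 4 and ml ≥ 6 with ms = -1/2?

The n = 9 shell has l = 0 through 8; check each.
The (l, ml) pairs meeting l ≥ 4 and ml ≥ 6 give: l=6 → 1; l=7 → 2; l=8 → 3.
Orbitals: 1 + 2 + 3 = 6. With ms fixed to a single value there is one state per orbital, giving 6 states.

6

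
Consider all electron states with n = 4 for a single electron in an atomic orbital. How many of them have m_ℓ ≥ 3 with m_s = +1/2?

1

For n = 4, ℓ ranges over 0 … 3.
Orbitals with m_ℓ ≥ 3, by ℓ: ℓ=3 → 1.
Orbitals: 1. With m_s fixed to a single value there is one state per orbital, giving 1 state.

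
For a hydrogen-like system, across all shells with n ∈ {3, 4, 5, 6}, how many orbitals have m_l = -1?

14

Count contributing orbitals for each principal shell:
n=3 → 2; n=4 → 3; n=5 → 4; n=6 → 5.
Total orbitals: 2 + 3 + 4 + 5 = 14.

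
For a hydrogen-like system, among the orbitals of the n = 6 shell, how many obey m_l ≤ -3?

6

The n = 6 shell has l = 0 through 5; check each.
Per l-value: l=3 → 1; l=4 → 2; l=5 → 3.
Total orbitals: 1 + 2 + 3 = 6.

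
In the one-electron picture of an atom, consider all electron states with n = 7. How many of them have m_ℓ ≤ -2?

30

The n = 7 shell has ℓ = 0 through 6; check each.
Contributions: ℓ=2 → 1; ℓ=3 → 2; ℓ=4 → 3; ℓ=5 → 4; ℓ=6 → 5.
Orbitals: 1 + 2 + 3 + 4 + 5 = 15. Each orbital carries two spin states, so 15 × 2 = 30 states.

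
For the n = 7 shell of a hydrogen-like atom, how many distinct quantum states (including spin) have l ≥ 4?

66

Go through l = 0, …, 6 (the values permitted for n = 7).
Contributions: l=4 → 9; l=5 → 11; l=6 → 13.
Orbitals: 9 + 11 + 13 = 33. Each orbital carries two spin states, so 33 × 2 = 66 states.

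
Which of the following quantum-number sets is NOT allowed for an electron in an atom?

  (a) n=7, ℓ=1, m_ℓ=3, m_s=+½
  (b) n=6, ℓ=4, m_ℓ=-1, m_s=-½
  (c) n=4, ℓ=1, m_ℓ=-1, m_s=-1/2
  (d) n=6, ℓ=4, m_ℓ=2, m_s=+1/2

(a) has |m_ℓ| = 3 > ℓ = 1, violating −ℓ ≤ m_ℓ ≤ ℓ.
The remaining sets (b), (c), (d) satisfy all four rules.

(a)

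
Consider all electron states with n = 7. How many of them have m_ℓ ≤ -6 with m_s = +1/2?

1

Orbitals with m_ℓ ≤ -6, by ℓ: ℓ=6 → 1.
Orbitals: 1. With m_s fixed to a single value there is one state per orbital, giving 1 state.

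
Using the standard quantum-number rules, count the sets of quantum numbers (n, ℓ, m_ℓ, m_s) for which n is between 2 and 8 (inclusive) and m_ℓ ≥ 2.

Treat each shell separately and count matching orbitals:
n=3 → 1; n=4 → 3; n=5 → 6; n=6 → 10; n=7 → 15; n=8 → 21.
Orbitals: 1 + 3 + 6 + 10 + 15 + 21 = 56. Including both spin states (m_s = ±1/2) gives 2 × 56 = 112 states.

112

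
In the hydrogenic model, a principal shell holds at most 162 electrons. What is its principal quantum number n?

n = 9

2n² = 162 ⇒ n² = 81 ⇒ n = 9.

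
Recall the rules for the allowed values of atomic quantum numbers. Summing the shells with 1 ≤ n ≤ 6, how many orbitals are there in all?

Shell n has n² orbitals: 1²=1 + 2²=4 + 3²=9 + 4²=16 + 5²=25 + 6²=36 = 91 orbitals.

91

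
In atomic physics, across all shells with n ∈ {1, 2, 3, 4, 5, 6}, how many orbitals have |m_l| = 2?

Per-shell orbital counts meeting the constraint:
n=3 → 2; n=4 → 4; n=5 → 6; n=6 → 8.
Total orbitals: 2 + 4 + 6 + 8 = 20.

20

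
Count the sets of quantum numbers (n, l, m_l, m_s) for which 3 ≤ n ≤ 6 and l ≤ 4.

Go shell by shell, enumerating (l, m_l) with l ≤ 4:
n=3 → 9; n=4 → 16; n=5 → 25; n=6 → 25.
Orbitals: 9 + 16 + 25 + 25 = 75. Including both spin states (m_s = ±1/2) gives 2 × 75 = 150 states.

150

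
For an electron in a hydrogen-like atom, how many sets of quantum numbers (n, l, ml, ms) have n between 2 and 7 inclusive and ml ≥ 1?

112

For each n in the range, tally the orbitals obeying ml ≥ 1:
n=2 → 1; n=3 → 3; n=4 → 6; n=5 → 10; n=6 → 15; n=7 → 21.
Orbitals: 1 + 3 + 6 + 10 + 15 + 21 = 56. Including both spin states (ms = ±1/2) gives 2 × 56 = 112 states.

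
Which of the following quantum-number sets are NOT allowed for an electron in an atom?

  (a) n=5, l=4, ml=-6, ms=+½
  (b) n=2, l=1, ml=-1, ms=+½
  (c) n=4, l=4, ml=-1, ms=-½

(a) and (c)

(a) has |ml| = 6 > l = 4, violating −l ≤ ml ≤ l.
(c) has l = 4 ≥ n = 4, violating 0 ≤ l ≤ n−1.
The remaining set (b) satisfies all four rules.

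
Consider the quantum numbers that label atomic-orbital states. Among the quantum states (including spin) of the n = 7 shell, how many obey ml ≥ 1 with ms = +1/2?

The n = 7 shell has l = 0 through 6; check each.
Orbitals with ml ≥ 1, by l: l=1 → 1; l=2 → 2; l=3 → 3; l=4 → 4; l=5 → 5; l=6 → 6.
Orbitals: 1 + 2 + 3 + 4 + 5 + 6 = 21. With ms fixed to a single value there is one state per orbital, giving 21 states.

21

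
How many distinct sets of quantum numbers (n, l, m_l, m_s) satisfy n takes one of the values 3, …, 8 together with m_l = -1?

Per-shell orbital counts meeting the constraint:
n=3 → 2; n=4 → 3; n=5 → 4; n=6 → 5; n=7 → 6; n=8 → 7.
Orbitals: 2 + 3 + 4 + 5 + 6 + 7 = 27. Including both spin states (m_s = ±1/2) gives 2 × 27 = 54 states.

54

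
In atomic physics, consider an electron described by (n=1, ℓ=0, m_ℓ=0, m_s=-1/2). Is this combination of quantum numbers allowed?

n = 1 is a positive integer. ℓ = 0 satisfies 0 ≤ ℓ ≤ n−1 = 0. m_ℓ = 0 lies in the range −ℓ … +ℓ (here 0). m_s = -1/2 is one of ±1/2.
All four constraints are satisfied.

Yes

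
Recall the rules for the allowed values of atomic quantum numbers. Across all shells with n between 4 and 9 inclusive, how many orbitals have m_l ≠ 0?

For each n in the range, tally the orbitals obeying m_l ≠ 0:
n=4 → 12; n=5 → 20; n=6 → 30; n=7 → 42; n=8 → 56; n=9 → 72.
Total orbitals: 12 + 20 + 30 + 42 + 56 + 72 = 232.

232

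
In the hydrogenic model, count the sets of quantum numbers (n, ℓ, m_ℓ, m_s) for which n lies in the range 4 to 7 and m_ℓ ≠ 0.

Per-shell orbital counts meeting the constraint:
n=4 → 12; n=5 → 20; n=6 → 30; n=7 → 42.
Orbitals: 12 + 20 + 30 + 42 = 104. Including both spin states (m_s = ±1/2) gives 2 × 104 = 208 states.

208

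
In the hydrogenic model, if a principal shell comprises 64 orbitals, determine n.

n² = 64 ⇒ n = 8.

n = 8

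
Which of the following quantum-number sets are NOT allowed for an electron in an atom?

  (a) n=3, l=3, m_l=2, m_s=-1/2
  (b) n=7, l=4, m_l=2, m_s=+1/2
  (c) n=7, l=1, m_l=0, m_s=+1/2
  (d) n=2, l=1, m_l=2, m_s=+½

(a) has l = 3 ≥ n = 3, violating 0 ≤ l ≤ n−1.
(d) has |m_l| = 2 > l = 1, violating −l ≤ m_l ≤ l.
The remaining sets (b), (c) satisfy all four rules.

(a) and (d)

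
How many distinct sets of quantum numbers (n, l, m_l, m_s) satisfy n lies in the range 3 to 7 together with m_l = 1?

Go shell by shell, enumerating (l, m_l) with m_l = 1:
n=3 → 2; n=4 → 3; n=5 → 4; n=6 → 5; n=7 → 6.
Orbitals: 2 + 3 + 4 + 5 + 6 = 20. Including both spin states (m_s = ±1/2) gives 2 × 20 = 40 states.

40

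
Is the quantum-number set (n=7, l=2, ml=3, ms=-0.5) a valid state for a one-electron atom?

Invalid

The magnetic quantum number must satisfy −l ≤ ml ≤ l. With l = 2, ml can only be -2, -1, 0, 1, 2, so ml = 3 is forbidden.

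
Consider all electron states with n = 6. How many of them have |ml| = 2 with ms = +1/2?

Orbitals with |ml| = 2, by l: l=2 → 2; l=3 → 2; l=4 → 2; l=5 → 2.
Orbitals: 2 + 2 + 2 + 2 = 8. With ms fixed to a single value there is one state per orbital, giving 8 states.

8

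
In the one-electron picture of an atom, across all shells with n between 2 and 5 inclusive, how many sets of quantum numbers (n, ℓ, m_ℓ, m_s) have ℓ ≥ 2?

76

Go shell by shell, enumerating (ℓ, m_ℓ) with ℓ ≥ 2:
n=3 → 5; n=4 → 12; n=5 → 21.
Orbitals: 5 + 12 + 21 = 38. Including both spin states (m_s = ±1/2) gives 2 × 38 = 76 states.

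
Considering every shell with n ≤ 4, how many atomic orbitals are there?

Total orbitals = 1² + 2² + 3² + 4² = 30.

30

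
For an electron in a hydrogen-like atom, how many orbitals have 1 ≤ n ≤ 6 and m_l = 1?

For each n in the range, tally the orbitals obeying m_l = 1:
n=2 → 1; n=3 → 2; n=4 → 3; n=5 → 4; n=6 → 5.
Total orbitals: 1 + 2 + 3 + 4 + 5 = 15.

15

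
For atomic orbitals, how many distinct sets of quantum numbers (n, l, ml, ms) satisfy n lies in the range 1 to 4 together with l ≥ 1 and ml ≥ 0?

Go shell by shell, enumerating (l, ml) with l ≥ 1 and ml ≥ 0:
n=2 → 2; n=3 → 5; n=4 → 9.
Orbitals: 2 + 5 + 9 = 16. Including both spin states (ms = ±1/2) gives 2 × 16 = 32 states.

32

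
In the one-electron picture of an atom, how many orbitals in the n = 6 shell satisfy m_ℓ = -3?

3

The n = 6 shell has ℓ = 0 through 5; check each.
Per ℓ-value: ℓ=3 → 1; ℓ=4 → 1; ℓ=5 → 1.
Total orbitals: 1 + 1 + 1 = 3.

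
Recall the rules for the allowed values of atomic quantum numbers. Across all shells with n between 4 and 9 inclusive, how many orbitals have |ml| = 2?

54

For each n in the range, tally the orbitals obeying |ml| = 2:
n=4 → 4; n=5 → 6; n=6 → 8; n=7 → 10; n=8 → 12; n=9 → 14.
Total orbitals: 4 + 6 + 8 + 10 + 12 + 14 = 54.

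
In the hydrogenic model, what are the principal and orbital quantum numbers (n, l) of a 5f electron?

n = 5, l = 3

The leading integer gives n = 5; the letter 'f' means l = 3.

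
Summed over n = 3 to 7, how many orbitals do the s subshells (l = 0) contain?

An s subshell (l = 0) exists for every n ≥ 1, so shells n = 3, 4, 5, 6, 7 each contribute one — 5 subshells.
Since each s subshell has 2·0+1 = 1 orbital, the total is 5 × 1 = 5.

5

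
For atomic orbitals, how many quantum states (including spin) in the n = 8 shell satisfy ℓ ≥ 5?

Go through ℓ = 0, …, 7 (the values permitted for n = 8).
The (ℓ, m_ℓ) pairs meeting ℓ ≥ 5 give: ℓ=5 → 11; ℓ=6 → 13; ℓ=7 → 15.
Orbitals: 11 + 13 + 15 = 39. Each orbital carries two spin states, so 39 × 2 = 78 states.

78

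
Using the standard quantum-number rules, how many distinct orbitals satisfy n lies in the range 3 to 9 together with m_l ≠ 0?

238

Count contributing orbitals for each principal shell:
n=3 → 6; n=4 → 12; n=5 → 20; n=6 → 30; n=7 → 42; n=8 → 56; n=9 → 72.
Total orbitals: 6 + 12 + 20 + 30 + 42 + 56 + 72 = 238.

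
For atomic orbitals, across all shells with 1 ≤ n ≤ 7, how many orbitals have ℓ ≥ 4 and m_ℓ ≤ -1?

28

Per-shell orbital counts meeting the constraint:
n=5 → 4; n=6 → 9; n=7 → 15.
Total orbitals: 4 + 9 + 15 = 28.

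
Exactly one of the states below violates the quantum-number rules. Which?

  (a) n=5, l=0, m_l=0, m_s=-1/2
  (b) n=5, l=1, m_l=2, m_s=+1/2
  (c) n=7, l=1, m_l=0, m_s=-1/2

(b)

(b) has |m_l| = 2 > l = 1, violating −l ≤ m_l ≤ l.
The remaining sets (a), (c) satisfy all four rules.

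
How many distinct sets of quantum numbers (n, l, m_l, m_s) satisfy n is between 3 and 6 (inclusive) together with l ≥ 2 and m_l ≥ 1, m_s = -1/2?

30

For each n in the range, tally the orbitals obeying l ≥ 2 and m_l ≥ 1:
n=3 → 2; n=4 → 5; n=5 → 9; n=6 → 14.
Orbitals: 2 + 5 + 9 + 14 = 30. With m_s fixed to -1/2 there is one state per orbital, so 30 states.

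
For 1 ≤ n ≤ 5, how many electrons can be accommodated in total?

Total orbitals = 1² + 2² + 3² + 4² + 5² = 55. Doubling for spin gives 110 electrons.

110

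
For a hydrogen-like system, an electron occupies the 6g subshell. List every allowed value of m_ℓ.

-4, -3, -2, -1, 0, 1, 2, 3, 4

The 6g subshell has ℓ = 4, and m_ℓ takes every integer from −ℓ to +ℓ. With ℓ = 4 that gives the 9 values -4, -3, -2, -1, 0, 1, 2, 3, 4.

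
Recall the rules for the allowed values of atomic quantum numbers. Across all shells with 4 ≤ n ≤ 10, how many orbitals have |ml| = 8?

For each n in the range, tally the orbitals obeying |ml| = 8:
n=9 → 2; n=10 → 4.
Total orbitals: 2 + 4 = 6.

6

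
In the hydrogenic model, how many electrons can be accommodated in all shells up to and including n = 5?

Total orbitals = 1² + 2² + 3² + 4² + 5² = 55. Doubling for spin gives 110 electrons.

110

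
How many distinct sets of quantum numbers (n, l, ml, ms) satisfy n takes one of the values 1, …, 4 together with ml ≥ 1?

Per-shell orbital counts meeting the constraint:
n=2 → 1; n=3 → 3; n=4 → 6.
Orbitals: 1 + 3 + 6 = 10. Including both spin states (ms = ±1/2) gives 2 × 10 = 20 states.

20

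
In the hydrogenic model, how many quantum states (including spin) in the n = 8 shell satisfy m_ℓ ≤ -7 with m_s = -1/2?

1

The n = 8 shell has ℓ = 0 through 7; check each.
The (ℓ, m_ℓ) pairs meeting m_ℓ ≤ -7 give: ℓ=7 → 1.
Orbitals: 1. With m_s fixed to a single value there is one state per orbital, giving 1 state.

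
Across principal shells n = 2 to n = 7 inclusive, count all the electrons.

278

Shell n has n² orbitals: 2²=4 + 3²=9 + 4²=16 + 5²=25 + 6²=36 + 7²=49 = 139 orbitals.
Two spin states per orbital: 2 × 139 = 278 electrons.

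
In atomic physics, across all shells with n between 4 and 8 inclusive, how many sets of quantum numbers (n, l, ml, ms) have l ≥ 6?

82

Work shell by shell — for each n, count the (l, ml) pairs that satisfy l ≥ 6:
n=7 → 13; n=8 → 28.
Orbitals: 13 + 28 = 41. Including both spin states (ms = ±1/2) gives 2 × 41 = 82 states.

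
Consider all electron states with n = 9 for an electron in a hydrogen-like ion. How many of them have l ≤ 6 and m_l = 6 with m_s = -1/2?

With n = 9 the allowed l are 0, 1, …, 8.
The (l, m_l) pairs meeting l ≤ 6 and m_l = 6 give: l=6 → 1.
Orbitals: 1. With m_s fixed to a single value there is one state per orbital, giving 1 state.

1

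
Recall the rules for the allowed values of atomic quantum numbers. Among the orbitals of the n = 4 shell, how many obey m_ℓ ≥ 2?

The n = 4 shell has ℓ = 0 through 3; check each.
The (ℓ, m_ℓ) pairs meeting m_ℓ ≥ 2 give: ℓ=2 → 1; ℓ=3 → 2.
Total orbitals: 1 + 2 = 3.

3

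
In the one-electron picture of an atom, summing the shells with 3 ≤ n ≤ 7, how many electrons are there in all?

270

Shell n has n² orbitals: 3²=9 + 4²=16 + 5²=25 + 6²=36 + 7²=49 = 135 orbitals.
Two spin states per orbital: 2 × 135 = 270 electrons.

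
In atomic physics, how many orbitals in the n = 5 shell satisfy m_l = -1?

Go through l = 0, …, 4 (the values permitted for n = 5).
Orbitals with m_l = -1, by l: l=1 → 1; l=2 → 1; l=3 → 1; l=4 → 1.
Total orbitals: 1 + 1 + 1 + 1 = 4.

4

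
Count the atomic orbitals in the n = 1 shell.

1

The n = 1 shell contains n² = 1² = 1 orbital.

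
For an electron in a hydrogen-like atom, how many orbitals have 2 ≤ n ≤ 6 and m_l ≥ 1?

Per-shell orbital counts meeting the constraint:
n=2 → 1; n=3 → 3; n=4 → 6; n=5 → 10; n=6 → 15.
Total orbitals: 1 + 3 + 6 + 10 + 15 = 35.

35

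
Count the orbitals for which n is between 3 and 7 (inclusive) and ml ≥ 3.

20

Per-shell orbital counts meeting the constraint:
n=4 → 1; n=5 → 3; n=6 → 6; n=7 → 10.
Total orbitals: 1 + 3 + 6 + 10 = 20.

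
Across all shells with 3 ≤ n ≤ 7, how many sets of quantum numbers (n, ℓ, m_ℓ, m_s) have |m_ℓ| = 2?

Work shell by shell — for each n, count the (ℓ, m_ℓ) pairs that satisfy |m_ℓ| = 2:
n=3 → 2; n=4 → 4; n=5 → 6; n=6 → 8; n=7 → 10.
Orbitals: 2 + 4 + 6 + 8 + 10 = 30. Including both spin states (m_s = ±1/2) gives 2 × 30 = 60 states.

60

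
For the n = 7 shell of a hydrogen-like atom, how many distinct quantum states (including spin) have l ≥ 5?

48

For n = 7, l ranges over 0 … 6.
The (l, ml) pairs meeting l ≥ 5 give: l=5 → 11; l=6 → 13.
Orbitals: 11 + 13 = 24. Each orbital carries two spin states, so 24 × 2 = 48 states.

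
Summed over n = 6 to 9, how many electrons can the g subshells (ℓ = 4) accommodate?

72

A g subshell (ℓ = 4) exists for every n ≥ 5, so shells n = 6, 7, 8, 9 each contribute one — 4 subshells.
Since each g subshell holds 2(2·4+1) = 18 electrons, the total is 4 × 18 = 72.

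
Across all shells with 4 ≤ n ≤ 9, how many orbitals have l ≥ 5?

130

Work shell by shell — for each n, count the (l, m_l) pairs that satisfy l ≥ 5:
n=6 → 11; n=7 → 24; n=8 → 39; n=9 → 56.
Total orbitals: 11 + 24 + 39 + 56 = 130.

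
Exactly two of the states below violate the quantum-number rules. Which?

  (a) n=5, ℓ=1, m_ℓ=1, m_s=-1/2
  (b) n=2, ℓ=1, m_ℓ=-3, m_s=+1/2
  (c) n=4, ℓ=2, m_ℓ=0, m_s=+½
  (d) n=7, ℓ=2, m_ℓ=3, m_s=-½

(b) has |m_ℓ| = 3 > ℓ = 1, violating −ℓ ≤ m_ℓ ≤ ℓ.
(d) has |m_ℓ| = 3 > ℓ = 2, violating −ℓ ≤ m_ℓ ≤ ℓ.
The remaining sets (a), (c) satisfy all four rules.

(b) and (d)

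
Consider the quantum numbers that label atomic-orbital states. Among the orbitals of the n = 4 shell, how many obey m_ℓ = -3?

With n = 4 the allowed ℓ are 0, 1, …, 3.
Orbitals with m_ℓ = -3, by ℓ: ℓ=3 → 1.
Total orbitals: 1.

1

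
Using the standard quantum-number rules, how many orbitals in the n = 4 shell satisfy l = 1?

Per l-value: l=1 → 3.
Total orbitals: 3.

3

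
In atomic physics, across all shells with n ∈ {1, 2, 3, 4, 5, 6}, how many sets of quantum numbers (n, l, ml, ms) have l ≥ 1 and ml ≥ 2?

40

Count contributing orbitals for each principal shell:
n=3 → 1; n=4 → 3; n=5 → 6; n=6 → 10.
Orbitals: 1 + 3 + 6 + 10 = 20. Including both spin states (ms = ±1/2) gives 2 × 20 = 40 states.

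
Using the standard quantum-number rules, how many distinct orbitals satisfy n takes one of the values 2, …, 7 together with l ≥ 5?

35

Go shell by shell, enumerating (l, ml) with l ≥ 5:
n=6 → 11; n=7 → 24.
Total orbitals: 11 + 24 = 35.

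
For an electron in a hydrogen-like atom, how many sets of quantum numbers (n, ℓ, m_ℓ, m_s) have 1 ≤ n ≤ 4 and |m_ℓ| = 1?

24

Go shell by shell, enumerating (ℓ, m_ℓ) with |m_ℓ| = 1:
n=2 → 2; n=3 → 4; n=4 → 6.
Orbitals: 2 + 4 + 6 = 12. Including both spin states (m_s = ±1/2) gives 2 × 12 = 24 states.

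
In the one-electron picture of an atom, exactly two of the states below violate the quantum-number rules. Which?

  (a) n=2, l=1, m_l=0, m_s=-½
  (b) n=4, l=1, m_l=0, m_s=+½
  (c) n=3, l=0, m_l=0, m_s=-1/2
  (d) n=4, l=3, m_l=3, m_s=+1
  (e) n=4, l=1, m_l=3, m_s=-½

(d) has m_s = +1, but an electron's spin must be ±1/2.
(e) has |m_l| = 3 > l = 1, violating −l ≤ m_l ≤ l.
The remaining sets (a), (b), (c) satisfy all four rules.

(d) and (e)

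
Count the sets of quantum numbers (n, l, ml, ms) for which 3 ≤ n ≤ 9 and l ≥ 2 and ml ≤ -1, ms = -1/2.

Go shell by shell, enumerating (l, ml) with l ≥ 2 and ml ≤ -1:
n=3 → 2; n=4 → 5; n=5 → 9; n=6 → 14; n=7 → 20; n=8 → 27; n=9 → 35.
Orbitals: 2 + 5 + 9 + 14 + 20 + 27 + 35 = 112. With ms fixed to -1/2 there is one state per orbital, so 112 states.

112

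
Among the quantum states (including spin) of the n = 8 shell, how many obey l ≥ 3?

Go through l = 0, …, 7 (the values permitted for n = 8).
Per l-value: l=3 → 7; l=4 → 9; l=5 → 11; l=6 → 13; l=7 → 15.
Orbitals: 7 + 9 + 11 + 13 + 15 = 55. Each orbital carries two spin states, so 55 × 2 = 110 states.

110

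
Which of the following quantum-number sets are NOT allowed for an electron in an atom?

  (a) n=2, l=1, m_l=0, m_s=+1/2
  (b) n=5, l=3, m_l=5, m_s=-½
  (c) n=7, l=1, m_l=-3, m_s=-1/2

(b) has |m_l| = 5 > l = 3, violating −l ≤ m_l ≤ l.
(c) has |m_l| = 3 > l = 1, violating −l ≤ m_l ≤ l.
The remaining set (a) satisfies all four rules.

(b) and (c)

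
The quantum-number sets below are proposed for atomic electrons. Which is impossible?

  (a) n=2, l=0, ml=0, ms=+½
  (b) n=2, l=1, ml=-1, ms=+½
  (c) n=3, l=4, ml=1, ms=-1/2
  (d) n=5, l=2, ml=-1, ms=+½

(c)

(c) has l = 4 ≥ n = 3, violating 0 ≤ l ≤ n−1.
The remaining sets (a), (b), (d) satisfy all four rules.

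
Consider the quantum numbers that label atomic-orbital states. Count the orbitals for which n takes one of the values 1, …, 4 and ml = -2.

Work shell by shell — for each n, count the (l, ml) pairs that satisfy ml = -2:
n=3 → 1; n=4 → 2.
Total orbitals: 1 + 2 = 3.

3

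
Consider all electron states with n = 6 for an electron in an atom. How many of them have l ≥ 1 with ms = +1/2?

Contributions: l=1 → 3; l=2 → 5; l=3 → 7; l=4 → 9; l=5 → 11.
Orbitals: 3 + 5 + 7 + 9 + 11 = 35. With ms fixed to a single value there is one state per orbital, giving 35 states.

35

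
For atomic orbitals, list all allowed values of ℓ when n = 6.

ℓ is an integer with 0 ≤ ℓ ≤ n−1, so for n = 6: ℓ = 0, 1, 2, 3, 4, 5.

0, 1, 2, 3, 4, 5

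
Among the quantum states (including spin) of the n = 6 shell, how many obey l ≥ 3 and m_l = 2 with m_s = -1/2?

3

For n = 6, l ranges over 0 … 5.
Contributions: l=3 → 1; l=4 → 1; l=5 → 1.
Orbitals: 1 + 1 + 1 = 3. With m_s fixed to a single value there is one state per orbital, giving 3 states.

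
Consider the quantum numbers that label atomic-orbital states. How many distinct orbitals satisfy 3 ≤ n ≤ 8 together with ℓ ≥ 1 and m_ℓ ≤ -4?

20

Count contributing orbitals for each principal shell:
n=5 → 1; n=6 → 3; n=7 → 6; n=8 → 10.
Total orbitals: 1 + 3 + 6 + 10 = 20.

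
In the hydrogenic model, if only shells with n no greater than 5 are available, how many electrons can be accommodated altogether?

Total orbitals = 1² + 2² + 3² + 4² + 5² = 55. Doubling for spin gives 110 electrons.

110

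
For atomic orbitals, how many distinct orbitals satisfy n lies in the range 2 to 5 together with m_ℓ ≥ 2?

10

Go shell by shell, enumerating (ℓ, m_ℓ) with m_ℓ ≥ 2:
n=3 → 1; n=4 → 3; n=5 → 6.
Total orbitals: 1 + 3 + 6 = 10.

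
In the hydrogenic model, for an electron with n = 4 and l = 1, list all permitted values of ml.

ml takes every integer from −l to +l. With l = 1 that gives the 3 values -1, 0, 1.

-1, 0, 1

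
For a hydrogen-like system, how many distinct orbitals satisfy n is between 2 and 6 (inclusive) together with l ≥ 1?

For each n in the range, tally the orbitals obeying l ≥ 1:
n=2 → 3; n=3 → 8; n=4 → 15; n=5 → 24; n=6 → 35.
Total orbitals: 3 + 8 + 15 + 24 + 35 = 85.

85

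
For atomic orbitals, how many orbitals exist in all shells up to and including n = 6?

91

Total orbitals = 1² + 2² + 3² + 4² + 5² + 6² = 91.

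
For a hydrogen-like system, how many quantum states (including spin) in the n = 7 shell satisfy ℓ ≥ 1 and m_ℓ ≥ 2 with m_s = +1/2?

15

The n = 7 shell has ℓ = 0 through 6; check each.
Contributions: ℓ=2 → 1; ℓ=3 → 2; ℓ=4 → 3; ℓ=5 → 4; ℓ=6 → 5.
Orbitals: 1 + 2 + 3 + 4 + 5 = 15. With m_s fixed to a single value there is one state per orbital, giving 15 states.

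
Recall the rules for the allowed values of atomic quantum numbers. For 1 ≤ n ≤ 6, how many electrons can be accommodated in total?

182

Total orbitals = 1² + 2² + 3² + 4² + 5² + 6² = 91. Doubling for spin gives 182 electrons.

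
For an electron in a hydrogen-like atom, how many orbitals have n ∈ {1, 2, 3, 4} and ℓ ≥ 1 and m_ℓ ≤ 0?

16

Work shell by shell — for each n, count the (ℓ, m_ℓ) pairs that satisfy ℓ ≥ 1 and m_ℓ ≤ 0:
n=2 → 2; n=3 → 5; n=4 → 9.
Total orbitals: 2 + 5 + 9 = 16.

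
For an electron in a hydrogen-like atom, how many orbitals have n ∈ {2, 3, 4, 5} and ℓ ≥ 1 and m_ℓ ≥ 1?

Work shell by shell — for each n, count the (ℓ, m_ℓ) pairs that satisfy ℓ ≥ 1 and m_ℓ ≥ 1:
n=2 → 1; n=3 → 3; n=4 → 6; n=5 → 10.
Total orbitals: 1 + 3 + 6 + 10 = 20.

20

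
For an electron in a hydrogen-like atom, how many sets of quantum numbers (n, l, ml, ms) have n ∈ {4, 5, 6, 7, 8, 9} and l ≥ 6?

Go shell by shell, enumerating (l, ml) with l ≥ 6:
n=7 → 13; n=8 → 28; n=9 → 45.
Orbitals: 13 + 28 + 45 = 86. Including both spin states (ms = ±1/2) gives 2 × 86 = 172 states.

172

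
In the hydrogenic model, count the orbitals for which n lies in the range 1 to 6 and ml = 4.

Treat each shell separately and count matching orbitals:
n=5 → 1; n=6 → 2.
Total orbitals: 1 + 2 = 3.

3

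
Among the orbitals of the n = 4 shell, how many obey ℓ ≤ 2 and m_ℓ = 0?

Go through ℓ = 0, …, 3 (the values permitted for n = 4).
Contributions: ℓ=0 → 1; ℓ=1 → 1; ℓ=2 → 1.
Total orbitals: 1 + 1 + 1 = 3.

3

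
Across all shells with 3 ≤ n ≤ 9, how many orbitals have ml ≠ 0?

Go shell by shell, enumerating (l, ml) with ml ≠ 0:
n=3 → 6; n=4 → 12; n=5 → 20; n=6 → 30; n=7 → 42; n=8 → 56; n=9 → 72.
Total orbitals: 6 + 12 + 20 + 30 + 42 + 56 + 72 = 238.

238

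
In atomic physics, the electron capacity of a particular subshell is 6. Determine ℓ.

2(2ℓ+1) = 6 ⇒ 2ℓ+1 = 3 ⇒ ℓ = 1.

ℓ = 1 (p)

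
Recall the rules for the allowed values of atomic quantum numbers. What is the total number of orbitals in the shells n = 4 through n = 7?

Shell n has n² orbitals: 4²=16 + 5²=25 + 6²=36 + 7²=49 = 126 orbitals.

126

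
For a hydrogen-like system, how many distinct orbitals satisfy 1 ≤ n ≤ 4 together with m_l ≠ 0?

Work shell by shell — for each n, count the (l, m_l) pairs that satisfy m_l ≠ 0:
n=2 → 2; n=3 → 6; n=4 → 12.
Total orbitals: 2 + 6 + 12 = 20.

20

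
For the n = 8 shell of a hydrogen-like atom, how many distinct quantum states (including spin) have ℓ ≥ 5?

The n = 8 shell has ℓ = 0 through 7; check each.
The (ℓ, m_ℓ) pairs meeting ℓ ≥ 5 give: ℓ=5 → 11; ℓ=6 → 13; ℓ=7 → 15.
Orbitals: 11 + 13 + 15 = 39. Each orbital carries two spin states, so 39 × 2 = 78 states.

78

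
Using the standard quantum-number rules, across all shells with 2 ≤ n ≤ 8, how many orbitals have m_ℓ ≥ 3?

35

Treat each shell separately and count matching orbitals:
n=4 → 1; n=5 → 3; n=6 → 6; n=7 → 10; n=8 → 15.
Total orbitals: 1 + 3 + 6 + 10 + 15 = 35.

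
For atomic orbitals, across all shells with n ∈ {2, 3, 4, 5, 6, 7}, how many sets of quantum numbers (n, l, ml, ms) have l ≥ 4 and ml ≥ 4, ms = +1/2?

10

Treat each shell separately and count matching orbitals:
n=5 → 1; n=6 → 3; n=7 → 6.
Orbitals: 1 + 3 + 6 = 10. With ms fixed to +1/2 there is one state per orbital, so 10 states.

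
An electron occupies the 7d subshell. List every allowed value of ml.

The 7d subshell has l = 2, and ml takes every integer from −l to +l. With l = 2 that gives the 5 values -2, -1, 0, 1, 2.

-2, -1, 0, 1, 2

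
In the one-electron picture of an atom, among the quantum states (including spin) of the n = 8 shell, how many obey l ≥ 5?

For n = 8, l ranges over 0 … 7.
Contributions: l=5 → 11; l=6 → 13; l=7 → 15.
Orbitals: 11 + 13 + 15 = 39. Each orbital carries two spin states, so 39 × 2 = 78 states.

78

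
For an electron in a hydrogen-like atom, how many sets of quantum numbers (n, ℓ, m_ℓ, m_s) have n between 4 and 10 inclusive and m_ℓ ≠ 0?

Go shell by shell, enumerating (ℓ, m_ℓ) with m_ℓ ≠ 0:
n=4 → 12; n=5 → 20; n=6 → 30; n=7 → 42; n=8 → 56; n=9 → 72; n=10 → 90.
Orbitals: 12 + 20 + 30 + 42 + 56 + 72 + 90 = 322. Including both spin states (m_s = ±1/2) gives 2 × 322 = 644 states.

644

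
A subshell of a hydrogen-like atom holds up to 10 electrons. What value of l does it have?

l = 2 (d)

2(2l+1) = 10 ⇒ 2l+1 = 5 ⇒ l = 2.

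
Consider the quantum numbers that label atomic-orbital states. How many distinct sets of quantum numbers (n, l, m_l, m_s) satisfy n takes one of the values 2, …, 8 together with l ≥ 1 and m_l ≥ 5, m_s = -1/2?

Count contributing orbitals for each principal shell:
n=6 → 1; n=7 → 3; n=8 → 6.
Orbitals: 1 + 3 + 6 = 10. With m_s fixed to -1/2 there is one state per orbital, so 10 states.

10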